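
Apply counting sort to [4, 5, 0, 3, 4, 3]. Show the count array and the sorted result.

Count array: [1, 0, 0, 2, 2, 1]
(count[i] = number of elements equal to i)
Cumulative count: [1, 1, 1, 3, 5, 6]
Sorted: [0, 3, 3, 4, 4, 5]


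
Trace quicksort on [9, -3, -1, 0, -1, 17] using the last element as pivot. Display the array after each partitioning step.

Partition 1: pivot=17 at index 5 -> [9, -3, -1, 0, -1, 17]
Partition 2: pivot=-1 at index 2 -> [-3, -1, -1, 0, 9, 17]
Partition 3: pivot=-1 at index 1 -> [-3, -1, -1, 0, 9, 17]
Partition 4: pivot=9 at index 4 -> [-3, -1, -1, 0, 9, 17]


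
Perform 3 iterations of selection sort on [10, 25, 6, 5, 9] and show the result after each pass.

Pass 1: Select minimum 5 at index 3, swap -> [5, 25, 6, 10, 9]
Pass 2: Select minimum 6 at index 2, swap -> [5, 6, 25, 10, 9]
Pass 3: Select minimum 9 at index 4, swap -> [5, 6, 9, 10, 25]


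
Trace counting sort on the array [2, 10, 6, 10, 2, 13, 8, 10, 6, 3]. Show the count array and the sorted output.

Count array: [0, 0, 2, 1, 0, 0, 2, 0, 1, 0, 3, 0, 0, 1]
(count[i] = number of elements equal to i)
Cumulative count: [0, 0, 2, 3, 3, 3, 5, 5, 6, 6, 9, 9, 9, 10]
Sorted: [2, 2, 3, 6, 6, 8, 10, 10, 10, 13]


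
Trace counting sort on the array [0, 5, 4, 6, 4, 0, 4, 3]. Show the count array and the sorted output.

Count array: [2, 0, 0, 1, 3, 1, 1]
(count[i] = number of elements equal to i)
Cumulative count: [2, 2, 2, 3, 6, 7, 8]
Sorted: [0, 0, 3, 4, 4, 4, 5, 6]


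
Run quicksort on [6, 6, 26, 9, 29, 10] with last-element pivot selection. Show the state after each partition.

Partition 1: pivot=10 at index 3 -> [6, 6, 9, 10, 29, 26]
Partition 2: pivot=9 at index 2 -> [6, 6, 9, 10, 29, 26]
Partition 3: pivot=6 at index 1 -> [6, 6, 9, 10, 29, 26]
Partition 4: pivot=26 at index 4 -> [6, 6, 9, 10, 26, 29]


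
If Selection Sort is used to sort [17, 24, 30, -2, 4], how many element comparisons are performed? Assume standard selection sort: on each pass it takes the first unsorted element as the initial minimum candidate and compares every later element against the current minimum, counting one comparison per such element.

Pass 1: scan indices 1..4 for the minimum = 4 comparison(s); min is -2, place at index 0 -> [-2, 24, 30, 17, 4]
Pass 2: scan indices 2..4 for the minimum = 3 comparison(s); min is 4, place at index 1 -> [-2, 4, 30, 17, 24]
Pass 3: scan indices 3..4 for the minimum = 2 comparison(s); min is 17, place at index 2 -> [-2, 4, 17, 30, 24]
Pass 4: scan indices 4..4 for the minimum = 1 comparison(s); min is 24, place at index 3 -> [-2, 4, 17, 24, 30]
Selection sort always scans the whole unsorted suffix, so the count is (n-1) + (n-2) + ... + 1 = n(n-1)/2 = 5*4/2 = 10 regardless of the input order.
Total comparisons: 4 + 3 + 2 + 1 = 10


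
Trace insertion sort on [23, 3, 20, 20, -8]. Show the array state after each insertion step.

First element 23 is already 'sorted'
Insert 3: shifted 1 elements -> [3, 23, 20, 20, -8]
Insert 20: shifted 1 elements -> [3, 20, 23, 20, -8]
Insert 20: shifted 1 elements -> [3, 20, 20, 23, -8]
Insert -8: shifted 4 elements -> [-8, 3, 20, 20, 23]


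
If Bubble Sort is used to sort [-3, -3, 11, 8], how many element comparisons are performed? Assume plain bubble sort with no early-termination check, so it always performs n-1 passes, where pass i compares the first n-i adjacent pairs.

Pass 1: compare adjacent pairs (0,1)..(2,3) = 3 comparison(s), 1 swap(s) -> [-3, -3, 8, 11]
Pass 2: compare adjacent pairs (0,1)..(1,2) = 2 comparison(s), 0 swap(s) -> [-3, -3, 8, 11]
Pass 3: compare adjacent pairs (0,1)..(0,1) = 1 comparison(s), 0 swap(s) -> [-3, -3, 8, 11]
Total comparisons: 3 + 2 + 1 = 6


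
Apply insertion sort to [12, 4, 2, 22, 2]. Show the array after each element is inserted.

First element 12 is already 'sorted'
Insert 4: shifted 1 elements -> [4, 12, 2, 22, 2]
Insert 2: shifted 2 elements -> [2, 4, 12, 22, 2]
Insert 22: shifted 0 elements -> [2, 4, 12, 22, 2]
Insert 2: shifted 3 elements -> [2, 2, 4, 12, 22]


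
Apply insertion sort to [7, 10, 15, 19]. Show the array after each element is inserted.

First element 7 is already 'sorted'
Insert 10: shifted 0 elements -> [7, 10, 15, 19]
Insert 15: shifted 0 elements -> [7, 10, 15, 19]
Insert 19: shifted 0 elements -> [7, 10, 15, 19]


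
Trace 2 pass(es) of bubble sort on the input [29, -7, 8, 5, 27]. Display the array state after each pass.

After pass 1: [-7, 8, 5, 27, 29] (4 swaps)
After pass 2: [-7, 5, 8, 27, 29] (1 swaps)
Total swaps: 5


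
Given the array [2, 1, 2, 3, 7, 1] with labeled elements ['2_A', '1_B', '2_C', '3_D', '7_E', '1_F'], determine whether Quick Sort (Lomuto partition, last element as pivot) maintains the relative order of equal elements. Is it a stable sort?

Trace Quick Sort on the labeled array (the key is the number; the letter only tracks identity):
  Partition indices 0..5 around pivot 1_F -> [1_B, 1_F, 2_C, 3_D, 7_E, 2_A]
  Partition indices 2..5 around pivot 2_A -> [1_B, 1_F, 2_C, 2_A, 7_E, 3_D]
  Partition indices 4..5 around pivot 3_D -> [1_B, 1_F, 2_C, 2_A, 3_D, 7_E]
Final order: [1_B, 1_F, 2_C, 2_A, 3_D, 7_E]
Equal keys:
  value 1: originally 1_B, 1_F; after sorting 1_B, 1_F -> order preserved
  value 2: originally 2_A, 2_C; after sorting 2_C, 2_A -> order changed
Equal keys were reordered, so Quick Sort is not stable: partition swaps elements across long distances and can reorder equal keys. (One such input is enough; an unstable sort may happen to preserve order on other inputs, but it gives no guarantee.)
Answer: Not stable


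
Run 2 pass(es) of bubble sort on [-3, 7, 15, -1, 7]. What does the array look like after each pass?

After pass 1: [-3, 7, -1, 7, 15] (2 swaps)
After pass 2: [-3, -1, 7, 7, 15] (1 swaps)
Total swaps: 3


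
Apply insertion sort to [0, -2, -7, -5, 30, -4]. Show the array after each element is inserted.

First element 0 is already 'sorted'
Insert -2: shifted 1 elements -> [-2, 0, -7, -5, 30, -4]
Insert -7: shifted 2 elements -> [-7, -2, 0, -5, 30, -4]
Insert -5: shifted 2 elements -> [-7, -5, -2, 0, 30, -4]
Insert 30: shifted 0 elements -> [-7, -5, -2, 0, 30, -4]
Insert -4: shifted 3 elements -> [-7, -5, -4, -2, 0, 30]


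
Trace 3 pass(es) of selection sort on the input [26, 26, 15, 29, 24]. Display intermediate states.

Pass 1: Select minimum 15 at index 2, swap -> [15, 26, 26, 29, 24]
Pass 2: Select minimum 24 at index 4, swap -> [15, 24, 26, 29, 26]
Pass 3: Select minimum 26 at index 2, swap -> [15, 24, 26, 29, 26]


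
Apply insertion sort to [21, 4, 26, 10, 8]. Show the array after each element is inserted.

First element 21 is already 'sorted'
Insert 4: shifted 1 elements -> [4, 21, 26, 10, 8]
Insert 26: shifted 0 elements -> [4, 21, 26, 10, 8]
Insert 10: shifted 2 elements -> [4, 10, 21, 26, 8]
Insert 8: shifted 3 elements -> [4, 8, 10, 21, 26]


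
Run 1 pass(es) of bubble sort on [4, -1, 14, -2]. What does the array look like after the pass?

After pass 1: [-1, 4, -2, 14] (2 swaps)
Total swaps: 2


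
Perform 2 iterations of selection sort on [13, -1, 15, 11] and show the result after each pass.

Pass 1: Select minimum -1 at index 1, swap -> [-1, 13, 15, 11]
Pass 2: Select minimum 11 at index 3, swap -> [-1, 11, 15, 13]


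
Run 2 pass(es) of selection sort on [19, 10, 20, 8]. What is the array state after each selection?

Pass 1: Select minimum 8 at index 3, swap -> [8, 10, 20, 19]
Pass 2: Select minimum 10 at index 1, swap -> [8, 10, 20, 19]


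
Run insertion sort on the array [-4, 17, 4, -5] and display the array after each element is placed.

First element -4 is already 'sorted'
Insert 17: shifted 0 elements -> [-4, 17, 4, -5]
Insert 4: shifted 1 elements -> [-4, 4, 17, -5]
Insert -5: shifted 3 elements -> [-5, -4, 4, 17]


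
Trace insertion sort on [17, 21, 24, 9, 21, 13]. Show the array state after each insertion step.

First element 17 is already 'sorted'
Insert 21: shifted 0 elements -> [17, 21, 24, 9, 21, 13]
Insert 24: shifted 0 elements -> [17, 21, 24, 9, 21, 13]
Insert 9: shifted 3 elements -> [9, 17, 21, 24, 21, 13]
Insert 21: shifted 1 elements -> [9, 17, 21, 21, 24, 13]
Insert 13: shifted 4 elements -> [9, 13, 17, 21, 21, 24]


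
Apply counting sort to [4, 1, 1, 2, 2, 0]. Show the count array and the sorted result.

Count array: [1, 2, 2, 0, 1]
(count[i] = number of elements equal to i)
Cumulative count: [1, 3, 5, 5, 6]
Sorted: [0, 1, 1, 2, 2, 4]


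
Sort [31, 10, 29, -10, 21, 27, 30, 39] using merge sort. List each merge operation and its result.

Divide and conquer:
  Merge [31] + [10] -> [10, 31]
  Merge [29] + [-10] -> [-10, 29]
  Merge [10, 31] + [-10, 29] -> [-10, 10, 29, 31]
  Merge [21] + [27] -> [21, 27]
  Merge [30] + [39] -> [30, 39]
  Merge [21, 27] + [30, 39] -> [21, 27, 30, 39]
  Merge [-10, 10, 29, 31] + [21, 27, 30, 39] -> [-10, 10, 21, 27, 29, 30, 31, 39]


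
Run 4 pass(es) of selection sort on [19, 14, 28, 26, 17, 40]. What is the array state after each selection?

Pass 1: Select minimum 14 at index 1, swap -> [14, 19, 28, 26, 17, 40]
Pass 2: Select minimum 17 at index 4, swap -> [14, 17, 28, 26, 19, 40]
Pass 3: Select minimum 19 at index 4, swap -> [14, 17, 19, 26, 28, 40]
Pass 4: Select minimum 26 at index 3, swap -> [14, 17, 19, 26, 28, 40]


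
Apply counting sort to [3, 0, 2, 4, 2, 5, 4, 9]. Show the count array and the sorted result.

Count array: [1, 0, 2, 1, 2, 1, 0, 0, 0, 1]
(count[i] = number of elements equal to i)
Cumulative count: [1, 1, 3, 4, 6, 7, 7, 7, 7, 8]
Sorted: [0, 2, 2, 3, 4, 4, 5, 9]


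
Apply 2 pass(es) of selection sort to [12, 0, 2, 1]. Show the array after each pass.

Pass 1: Select minimum 0 at index 1, swap -> [0, 12, 2, 1]
Pass 2: Select minimum 1 at index 3, swap -> [0, 1, 2, 12]


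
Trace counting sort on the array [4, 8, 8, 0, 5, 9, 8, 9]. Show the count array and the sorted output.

Count array: [1, 0, 0, 0, 1, 1, 0, 0, 3, 2]
(count[i] = number of elements equal to i)
Cumulative count: [1, 1, 1, 1, 2, 3, 3, 3, 6, 8]
Sorted: [0, 4, 5, 8, 8, 8, 9, 9]


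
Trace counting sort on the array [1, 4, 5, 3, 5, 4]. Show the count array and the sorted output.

Count array: [0, 1, 0, 1, 2, 2]
(count[i] = number of elements equal to i)
Cumulative count: [0, 1, 1, 2, 4, 6]
Sorted: [1, 3, 4, 4, 5, 5]


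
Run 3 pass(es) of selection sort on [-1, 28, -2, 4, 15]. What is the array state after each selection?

Pass 1: Select minimum -2 at index 2, swap -> [-2, 28, -1, 4, 15]
Pass 2: Select minimum -1 at index 2, swap -> [-2, -1, 28, 4, 15]
Pass 3: Select minimum 4 at index 3, swap -> [-2, -1, 4, 28, 15]


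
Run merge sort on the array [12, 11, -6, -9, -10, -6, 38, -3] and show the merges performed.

Divide and conquer:
  Merge [12] + [11] -> [11, 12]
  Merge [-6] + [-9] -> [-9, -6]
  Merge [11, 12] + [-9, -6] -> [-9, -6, 11, 12]
  Merge [-10] + [-6] -> [-10, -6]
  Merge [38] + [-3] -> [-3, 38]
  Merge [-10, -6] + [-3, 38] -> [-10, -6, -3, 38]
  Merge [-9, -6, 11, 12] + [-10, -6, -3, 38] -> [-10, -9, -6, -6, -3, 11, 12, 38]


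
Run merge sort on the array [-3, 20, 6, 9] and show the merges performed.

Divide and conquer:
  Merge [-3] + [20] -> [-3, 20]
  Merge [6] + [9] -> [6, 9]
  Merge [-3, 20] + [6, 9] -> [-3, 6, 9, 20]


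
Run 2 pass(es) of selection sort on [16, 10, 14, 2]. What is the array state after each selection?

Pass 1: Select minimum 2 at index 3, swap -> [2, 10, 14, 16]
Pass 2: Select minimum 10 at index 1, swap -> [2, 10, 14, 16]


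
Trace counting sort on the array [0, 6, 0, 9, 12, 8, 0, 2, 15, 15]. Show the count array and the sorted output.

Count array: [3, 0, 1, 0, 0, 0, 1, 0, 1, 1, 0, 0, 1, 0, 0, 2]
(count[i] = number of elements equal to i)
Cumulative count: [3, 3, 4, 4, 4, 4, 5, 5, 6, 7, 7, 7, 8, 8, 8, 10]
Sorted: [0, 0, 0, 2, 6, 8, 9, 12, 15, 15]


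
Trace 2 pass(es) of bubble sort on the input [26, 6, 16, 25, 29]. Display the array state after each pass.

After pass 1: [6, 16, 25, 26, 29] (3 swaps)
After pass 2: [6, 16, 25, 26, 29] (0 swaps)
Total swaps: 3


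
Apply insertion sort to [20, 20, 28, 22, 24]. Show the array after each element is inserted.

First element 20 is already 'sorted'
Insert 20: shifted 0 elements -> [20, 20, 28, 22, 24]
Insert 28: shifted 0 elements -> [20, 20, 28, 22, 24]
Insert 22: shifted 1 elements -> [20, 20, 22, 28, 24]
Insert 24: shifted 1 elements -> [20, 20, 22, 24, 28]


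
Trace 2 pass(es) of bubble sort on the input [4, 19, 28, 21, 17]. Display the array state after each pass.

After pass 1: [4, 19, 21, 17, 28] (2 swaps)
After pass 2: [4, 19, 17, 21, 28] (1 swaps)
Total swaps: 3


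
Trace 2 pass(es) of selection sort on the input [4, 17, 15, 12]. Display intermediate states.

Pass 1: Select minimum 4 at index 0, swap -> [4, 17, 15, 12]
Pass 2: Select minimum 12 at index 3, swap -> [4, 12, 15, 17]


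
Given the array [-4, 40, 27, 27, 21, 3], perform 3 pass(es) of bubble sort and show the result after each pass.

After pass 1: [-4, 27, 27, 21, 3, 40] (4 swaps)
After pass 2: [-4, 27, 21, 3, 27, 40] (2 swaps)
After pass 3: [-4, 21, 3, 27, 27, 40] (2 swaps)
Total swaps: 8


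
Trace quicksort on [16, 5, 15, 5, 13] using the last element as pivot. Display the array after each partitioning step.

Partition 1: pivot=13 at index 2 -> [5, 5, 13, 16, 15]
Partition 2: pivot=5 at index 1 -> [5, 5, 13, 16, 15]
Partition 3: pivot=15 at index 3 -> [5, 5, 13, 15, 16]


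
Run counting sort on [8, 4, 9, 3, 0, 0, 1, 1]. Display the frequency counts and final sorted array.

Count array: [2, 2, 0, 1, 1, 0, 0, 0, 1, 1]
(count[i] = number of elements equal to i)
Cumulative count: [2, 4, 4, 5, 6, 6, 6, 6, 7, 8]
Sorted: [0, 0, 1, 1, 3, 4, 8, 9]


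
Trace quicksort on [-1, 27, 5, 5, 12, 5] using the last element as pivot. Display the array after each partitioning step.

Partition 1: pivot=5 at index 3 -> [-1, 5, 5, 5, 12, 27]
Partition 2: pivot=5 at index 2 -> [-1, 5, 5, 5, 12, 27]
Partition 3: pivot=5 at index 1 -> [-1, 5, 5, 5, 12, 27]
Partition 4: pivot=27 at index 5 -> [-1, 5, 5, 5, 12, 27]


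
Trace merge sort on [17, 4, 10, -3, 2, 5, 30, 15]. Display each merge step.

Divide and conquer:
  Merge [17] + [4] -> [4, 17]
  Merge [10] + [-3] -> [-3, 10]
  Merge [4, 17] + [-3, 10] -> [-3, 4, 10, 17]
  Merge [2] + [5] -> [2, 5]
  Merge [30] + [15] -> [15, 30]
  Merge [2, 5] + [15, 30] -> [2, 5, 15, 30]
  Merge [-3, 4, 10, 17] + [2, 5, 15, 30] -> [-3, 2, 4, 5, 10, 15, 17, 30]


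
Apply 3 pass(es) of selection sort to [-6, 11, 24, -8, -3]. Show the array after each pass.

Pass 1: Select minimum -8 at index 3, swap -> [-8, 11, 24, -6, -3]
Pass 2: Select minimum -6 at index 3, swap -> [-8, -6, 24, 11, -3]
Pass 3: Select minimum -3 at index 4, swap -> [-8, -6, -3, 11, 24]


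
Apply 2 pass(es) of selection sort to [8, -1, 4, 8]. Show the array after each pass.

Pass 1: Select minimum -1 at index 1, swap -> [-1, 8, 4, 8]
Pass 2: Select minimum 4 at index 2, swap -> [-1, 4, 8, 8]


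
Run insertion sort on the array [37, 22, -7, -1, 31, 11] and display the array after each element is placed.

First element 37 is already 'sorted'
Insert 22: shifted 1 elements -> [22, 37, -7, -1, 31, 11]
Insert -7: shifted 2 elements -> [-7, 22, 37, -1, 31, 11]
Insert -1: shifted 2 elements -> [-7, -1, 22, 37, 31, 11]
Insert 31: shifted 1 elements -> [-7, -1, 22, 31, 37, 11]
Insert 11: shifted 3 elements -> [-7, -1, 11, 22, 31, 37]


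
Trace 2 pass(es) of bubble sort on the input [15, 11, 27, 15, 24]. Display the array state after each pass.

After pass 1: [11, 15, 15, 24, 27] (3 swaps)
After pass 2: [11, 15, 15, 24, 27] (0 swaps)
Total swaps: 3


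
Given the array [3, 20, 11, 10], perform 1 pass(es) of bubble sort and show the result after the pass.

After pass 1: [3, 11, 10, 20] (2 swaps)
Total swaps: 2


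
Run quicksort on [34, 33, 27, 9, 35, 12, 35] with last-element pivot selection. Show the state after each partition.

Partition 1: pivot=35 at index 6 -> [34, 33, 27, 9, 35, 12, 35]
Partition 2: pivot=12 at index 1 -> [9, 12, 27, 34, 35, 33, 35]
Partition 3: pivot=33 at index 3 -> [9, 12, 27, 33, 35, 34, 35]
Partition 4: pivot=34 at index 4 -> [9, 12, 27, 33, 34, 35, 35]


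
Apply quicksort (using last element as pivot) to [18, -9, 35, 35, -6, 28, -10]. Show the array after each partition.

Partition 1: pivot=-10 at index 0 -> [-10, -9, 35, 35, -6, 28, 18]
Partition 2: pivot=18 at index 3 -> [-10, -9, -6, 18, 35, 28, 35]
Partition 3: pivot=-6 at index 2 -> [-10, -9, -6, 18, 35, 28, 35]
Partition 4: pivot=35 at index 6 -> [-10, -9, -6, 18, 35, 28, 35]
Partition 5: pivot=28 at index 4 -> [-10, -9, -6, 18, 28, 35, 35]


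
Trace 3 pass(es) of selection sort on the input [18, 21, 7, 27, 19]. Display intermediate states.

Pass 1: Select minimum 7 at index 2, swap -> [7, 21, 18, 27, 19]
Pass 2: Select minimum 18 at index 2, swap -> [7, 18, 21, 27, 19]
Pass 3: Select minimum 19 at index 4, swap -> [7, 18, 19, 27, 21]


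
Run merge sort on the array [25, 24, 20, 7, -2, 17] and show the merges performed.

Divide and conquer:
  Merge [24] + [20] -> [20, 24]
  Merge [25] + [20, 24] -> [20, 24, 25]
  Merge [-2] + [17] -> [-2, 17]
  Merge [7] + [-2, 17] -> [-2, 7, 17]
  Merge [20, 24, 25] + [-2, 7, 17] -> [-2, 7, 17, 20, 24, 25]


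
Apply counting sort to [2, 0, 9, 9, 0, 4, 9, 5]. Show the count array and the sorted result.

Count array: [2, 0, 1, 0, 1, 1, 0, 0, 0, 3]
(count[i] = number of elements equal to i)
Cumulative count: [2, 2, 3, 3, 4, 5, 5, 5, 5, 8]
Sorted: [0, 0, 2, 4, 5, 9, 9, 9]


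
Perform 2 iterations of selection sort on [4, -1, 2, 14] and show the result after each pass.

Pass 1: Select minimum -1 at index 1, swap -> [-1, 4, 2, 14]
Pass 2: Select minimum 2 at index 2, swap -> [-1, 2, 4, 14]


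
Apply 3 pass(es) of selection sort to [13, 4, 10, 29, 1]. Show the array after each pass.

Pass 1: Select minimum 1 at index 4, swap -> [1, 4, 10, 29, 13]
Pass 2: Select minimum 4 at index 1, swap -> [1, 4, 10, 29, 13]
Pass 3: Select minimum 10 at index 2, swap -> [1, 4, 10, 29, 13]


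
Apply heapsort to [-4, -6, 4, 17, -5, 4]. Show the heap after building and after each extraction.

Build heap: [17, -4, 4, -6, -5, 4]
Extract 17: [4, -4, 4, -6, -5, 17]
Extract 4: [4, -4, -5, -6, 4, 17]
Extract 4: [-4, -6, -5, 4, 4, 17]
Extract -4: [-5, -6, -4, 4, 4, 17]
Extract -5: [-6, -5, -4, 4, 4, 17]


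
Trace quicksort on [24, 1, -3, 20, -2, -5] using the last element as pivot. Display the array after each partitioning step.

Partition 1: pivot=-5 at index 0 -> [-5, 1, -3, 20, -2, 24]
Partition 2: pivot=24 at index 5 -> [-5, 1, -3, 20, -2, 24]
Partition 3: pivot=-2 at index 2 -> [-5, -3, -2, 20, 1, 24]
Partition 4: pivot=1 at index 3 -> [-5, -3, -2, 1, 20, 24]


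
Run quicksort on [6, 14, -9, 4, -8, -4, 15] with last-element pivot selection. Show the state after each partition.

Partition 1: pivot=15 at index 6 -> [6, 14, -9, 4, -8, -4, 15]
Partition 2: pivot=-4 at index 2 -> [-9, -8, -4, 4, 14, 6, 15]
Partition 3: pivot=-8 at index 1 -> [-9, -8, -4, 4, 14, 6, 15]
Partition 4: pivot=6 at index 4 -> [-9, -8, -4, 4, 6, 14, 15]


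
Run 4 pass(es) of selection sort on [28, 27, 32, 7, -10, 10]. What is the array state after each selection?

Pass 1: Select minimum -10 at index 4, swap -> [-10, 27, 32, 7, 28, 10]
Pass 2: Select minimum 7 at index 3, swap -> [-10, 7, 32, 27, 28, 10]
Pass 3: Select minimum 10 at index 5, swap -> [-10, 7, 10, 27, 28, 32]
Pass 4: Select minimum 27 at index 3, swap -> [-10, 7, 10, 27, 28, 32]


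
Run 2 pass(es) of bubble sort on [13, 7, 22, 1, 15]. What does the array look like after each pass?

After pass 1: [7, 13, 1, 15, 22] (3 swaps)
After pass 2: [7, 1, 13, 15, 22] (1 swaps)
Total swaps: 4


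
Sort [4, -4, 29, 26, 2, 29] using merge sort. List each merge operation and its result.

Divide and conquer:
  Merge [-4] + [29] -> [-4, 29]
  Merge [4] + [-4, 29] -> [-4, 4, 29]
  Merge [2] + [29] -> [2, 29]
  Merge [26] + [2, 29] -> [2, 26, 29]
  Merge [-4, 4, 29] + [2, 26, 29] -> [-4, 2, 4, 26, 29, 29]


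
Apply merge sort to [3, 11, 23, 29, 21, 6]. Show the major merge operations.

Divide and conquer:
  Merge [11] + [23] -> [11, 23]
  Merge [3] + [11, 23] -> [3, 11, 23]
  Merge [21] + [6] -> [6, 21]
  Merge [29] + [6, 21] -> [6, 21, 29]
  Merge [3, 11, 23] + [6, 21, 29] -> [3, 6, 11, 21, 23, 29]


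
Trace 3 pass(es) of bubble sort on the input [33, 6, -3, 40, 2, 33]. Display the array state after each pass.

After pass 1: [6, -3, 33, 2, 33, 40] (4 swaps)
After pass 2: [-3, 6, 2, 33, 33, 40] (2 swaps)
After pass 3: [-3, 2, 6, 33, 33, 40] (1 swaps)
Total swaps: 7


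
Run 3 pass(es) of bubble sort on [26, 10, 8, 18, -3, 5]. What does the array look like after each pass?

After pass 1: [10, 8, 18, -3, 5, 26] (5 swaps)
After pass 2: [8, 10, -3, 5, 18, 26] (3 swaps)
After pass 3: [8, -3, 5, 10, 18, 26] (2 swaps)
Total swaps: 10


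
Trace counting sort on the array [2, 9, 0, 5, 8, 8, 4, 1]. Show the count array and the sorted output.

Count array: [1, 1, 1, 0, 1, 1, 0, 0, 2, 1]
(count[i] = number of elements equal to i)
Cumulative count: [1, 2, 3, 3, 4, 5, 5, 5, 7, 8]
Sorted: [0, 1, 2, 4, 5, 8, 8, 9]


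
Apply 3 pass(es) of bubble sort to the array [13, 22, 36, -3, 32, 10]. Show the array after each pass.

After pass 1: [13, 22, -3, 32, 10, 36] (3 swaps)
After pass 2: [13, -3, 22, 10, 32, 36] (2 swaps)
After pass 3: [-3, 13, 10, 22, 32, 36] (2 swaps)
Total swaps: 7


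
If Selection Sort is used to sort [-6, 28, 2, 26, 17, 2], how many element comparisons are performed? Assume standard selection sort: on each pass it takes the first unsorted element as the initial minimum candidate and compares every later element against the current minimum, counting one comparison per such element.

Pass 1: scan indices 1..5 for the minimum = 5 comparison(s); min is -6, place at index 0 -> [-6, 28, 2, 26, 17, 2]
Pass 2: scan indices 2..5 for the minimum = 4 comparison(s); min is 2, place at index 1 -> [-6, 2, 28, 26, 17, 2]
Pass 3: scan indices 3..5 for the minimum = 3 comparison(s); min is 2, place at index 2 -> [-6, 2, 2, 26, 17, 28]
Pass 4: scan indices 4..5 for the minimum = 2 comparison(s); min is 17, place at index 3 -> [-6, 2, 2, 17, 26, 28]
Pass 5: scan indices 5..5 for the minimum = 1 comparison(s); min is 26, place at index 4 -> [-6, 2, 2, 17, 26, 28]
Selection sort always scans the whole unsorted suffix, so the count is (n-1) + (n-2) + ... + 1 = n(n-1)/2 = 6*5/2 = 15 regardless of the input order.
Total comparisons: 5 + 4 + 3 + 2 + 1 = 15


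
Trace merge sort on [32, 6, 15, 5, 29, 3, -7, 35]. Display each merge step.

Divide and conquer:
  Merge [32] + [6] -> [6, 32]
  Merge [15] + [5] -> [5, 15]
  Merge [6, 32] + [5, 15] -> [5, 6, 15, 32]
  Merge [29] + [3] -> [3, 29]
  Merge [-7] + [35] -> [-7, 35]
  Merge [3, 29] + [-7, 35] -> [-7, 3, 29, 35]
  Merge [5, 6, 15, 32] + [-7, 3, 29, 35] -> [-7, 3, 5, 6, 15, 29, 32, 35]


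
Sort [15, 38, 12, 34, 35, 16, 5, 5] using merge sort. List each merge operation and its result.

Divide and conquer:
  Merge [15] + [38] -> [15, 38]
  Merge [12] + [34] -> [12, 34]
  Merge [15, 38] + [12, 34] -> [12, 15, 34, 38]
  Merge [35] + [16] -> [16, 35]
  Merge [5] + [5] -> [5, 5]
  Merge [16, 35] + [5, 5] -> [5, 5, 16, 35]
  Merge [12, 15, 34, 38] + [5, 5, 16, 35] -> [5, 5, 12, 15, 16, 34, 35, 38]


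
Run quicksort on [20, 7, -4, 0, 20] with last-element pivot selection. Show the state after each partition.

Partition 1: pivot=20 at index 4 -> [20, 7, -4, 0, 20]
Partition 2: pivot=0 at index 1 -> [-4, 0, 20, 7, 20]
Partition 3: pivot=7 at index 2 -> [-4, 0, 7, 20, 20]


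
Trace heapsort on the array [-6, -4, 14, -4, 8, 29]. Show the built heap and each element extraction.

Build heap: [29, 8, 14, -4, -4, -6]
Extract 29: [14, 8, -6, -4, -4, 29]
Extract 14: [8, -4, -6, -4, 14, 29]
Extract 8: [-4, -4, -6, 8, 14, 29]
Extract -4: [-4, -6, -4, 8, 14, 29]
Extract -4: [-6, -4, -4, 8, 14, 29]


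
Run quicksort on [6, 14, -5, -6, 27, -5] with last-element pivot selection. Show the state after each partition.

Partition 1: pivot=-5 at index 2 -> [-5, -6, -5, 14, 27, 6]
Partition 2: pivot=-6 at index 0 -> [-6, -5, -5, 14, 27, 6]
Partition 3: pivot=6 at index 3 -> [-6, -5, -5, 6, 27, 14]
Partition 4: pivot=14 at index 4 -> [-6, -5, -5, 6, 14, 27]


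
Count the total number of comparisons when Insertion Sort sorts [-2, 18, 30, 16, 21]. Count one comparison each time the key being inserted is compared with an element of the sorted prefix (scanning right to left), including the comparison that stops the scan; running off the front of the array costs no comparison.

Insert 18: -2 <= 18 (stop) = 1 comparison(s) -> [-2, 18, 30, 16, 21]
Insert 30: 18 <= 30 (stop) = 1 comparison(s) -> [-2, 18, 30, 16, 21]
Insert 16: 30 > 16 (shift), 18 > 16 (shift), -2 <= 16 (stop) = 3 comparison(s) -> [-2, 16, 18, 30, 21]
Insert 21: 30 > 21 (shift), 18 <= 21 (stop) = 2 comparison(s) -> [-2, 16, 18, 21, 30]
Total comparisons: 1 + 1 + 3 + 2 = 7


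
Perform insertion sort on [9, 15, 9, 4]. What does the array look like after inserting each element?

First element 9 is already 'sorted'
Insert 15: shifted 0 elements -> [9, 15, 9, 4]
Insert 9: shifted 1 elements -> [9, 9, 15, 4]
Insert 4: shifted 3 elements -> [4, 9, 9, 15]


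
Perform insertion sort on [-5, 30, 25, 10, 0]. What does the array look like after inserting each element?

First element -5 is already 'sorted'
Insert 30: shifted 0 elements -> [-5, 30, 25, 10, 0]
Insert 25: shifted 1 elements -> [-5, 25, 30, 10, 0]
Insert 10: shifted 2 elements -> [-5, 10, 25, 30, 0]
Insert 0: shifted 3 elements -> [-5, 0, 10, 25, 30]


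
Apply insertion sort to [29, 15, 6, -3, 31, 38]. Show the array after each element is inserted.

First element 29 is already 'sorted'
Insert 15: shifted 1 elements -> [15, 29, 6, -3, 31, 38]
Insert 6: shifted 2 elements -> [6, 15, 29, -3, 31, 38]
Insert -3: shifted 3 elements -> [-3, 6, 15, 29, 31, 38]
Insert 31: shifted 0 elements -> [-3, 6, 15, 29, 31, 38]
Insert 38: shifted 0 elements -> [-3, 6, 15, 29, 31, 38]


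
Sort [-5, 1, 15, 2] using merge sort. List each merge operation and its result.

Divide and conquer:
  Merge [-5] + [1] -> [-5, 1]
  Merge [15] + [2] -> [2, 15]
  Merge [-5, 1] + [2, 15] -> [-5, 1, 2, 15]


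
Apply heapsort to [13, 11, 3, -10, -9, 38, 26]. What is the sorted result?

Build heap: [38, 11, 26, -10, -9, 3, 13]
Extract 38: [26, 11, 13, -10, -9, 3, 38]
Extract 26: [13, 11, 3, -10, -9, 26, 38]
Extract 13: [11, -9, 3, -10, 13, 26, 38]
Extract 11: [3, -9, -10, 11, 13, 26, 38]
Extract 3: [-9, -10, 3, 11, 13, 26, 38]
Extract -9: [-10, -9, 3, 11, 13, 26, 38]


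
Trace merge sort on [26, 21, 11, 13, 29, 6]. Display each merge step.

Divide and conquer:
  Merge [21] + [11] -> [11, 21]
  Merge [26] + [11, 21] -> [11, 21, 26]
  Merge [29] + [6] -> [6, 29]
  Merge [13] + [6, 29] -> [6, 13, 29]
  Merge [11, 21, 26] + [6, 13, 29] -> [6, 11, 13, 21, 26, 29]


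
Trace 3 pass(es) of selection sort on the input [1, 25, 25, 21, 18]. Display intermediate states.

Pass 1: Select minimum 1 at index 0, swap -> [1, 25, 25, 21, 18]
Pass 2: Select minimum 18 at index 4, swap -> [1, 18, 25, 21, 25]
Pass 3: Select minimum 21 at index 3, swap -> [1, 18, 21, 25, 25]


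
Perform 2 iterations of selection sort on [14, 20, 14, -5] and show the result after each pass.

Pass 1: Select minimum -5 at index 3, swap -> [-5, 20, 14, 14]
Pass 2: Select minimum 14 at index 2, swap -> [-5, 14, 20, 14]


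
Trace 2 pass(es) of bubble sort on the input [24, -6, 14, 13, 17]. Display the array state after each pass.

After pass 1: [-6, 14, 13, 17, 24] (4 swaps)
After pass 2: [-6, 13, 14, 17, 24] (1 swaps)
Total swaps: 5


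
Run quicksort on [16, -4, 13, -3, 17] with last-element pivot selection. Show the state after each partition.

Partition 1: pivot=17 at index 4 -> [16, -4, 13, -3, 17]
Partition 2: pivot=-3 at index 1 -> [-4, -3, 13, 16, 17]
Partition 3: pivot=16 at index 3 -> [-4, -3, 13, 16, 17]


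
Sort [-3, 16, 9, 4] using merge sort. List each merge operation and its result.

Divide and conquer:
  Merge [-3] + [16] -> [-3, 16]
  Merge [9] + [4] -> [4, 9]
  Merge [-3, 16] + [4, 9] -> [-3, 4, 9, 16]


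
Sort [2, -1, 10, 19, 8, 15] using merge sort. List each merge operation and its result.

Divide and conquer:
  Merge [-1] + [10] -> [-1, 10]
  Merge [2] + [-1, 10] -> [-1, 2, 10]
  Merge [8] + [15] -> [8, 15]
  Merge [19] + [8, 15] -> [8, 15, 19]
  Merge [-1, 2, 10] + [8, 15, 19] -> [-1, 2, 8, 10, 15, 19]


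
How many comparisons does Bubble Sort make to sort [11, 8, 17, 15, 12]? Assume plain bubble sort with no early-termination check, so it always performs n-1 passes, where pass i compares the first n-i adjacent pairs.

Pass 1: compare adjacent pairs (0,1)..(3,4) = 4 comparison(s), 3 swap(s) -> [8, 11, 15, 12, 17]
Pass 2: compare adjacent pairs (0,1)..(2,3) = 3 comparison(s), 1 swap(s) -> [8, 11, 12, 15, 17]
Pass 3: compare adjacent pairs (0,1)..(1,2) = 2 comparison(s), 0 swap(s) -> [8, 11, 12, 15, 17]
Pass 4: compare adjacent pairs (0,1)..(0,1) = 1 comparison(s), 0 swap(s) -> [8, 11, 12, 15, 17]
Total comparisons: 4 + 3 + 2 + 1 = 10


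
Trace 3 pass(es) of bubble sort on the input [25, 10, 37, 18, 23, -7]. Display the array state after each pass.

After pass 1: [10, 25, 18, 23, -7, 37] (4 swaps)
After pass 2: [10, 18, 23, -7, 25, 37] (3 swaps)
After pass 3: [10, 18, -7, 23, 25, 37] (1 swaps)
Total swaps: 8


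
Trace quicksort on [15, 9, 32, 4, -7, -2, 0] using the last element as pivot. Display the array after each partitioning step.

Partition 1: pivot=0 at index 2 -> [-7, -2, 0, 4, 15, 9, 32]
Partition 2: pivot=-2 at index 1 -> [-7, -2, 0, 4, 15, 9, 32]
Partition 3: pivot=32 at index 6 -> [-7, -2, 0, 4, 15, 9, 32]
Partition 4: pivot=9 at index 4 -> [-7, -2, 0, 4, 9, 15, 32]


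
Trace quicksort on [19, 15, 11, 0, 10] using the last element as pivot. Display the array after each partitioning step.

Partition 1: pivot=10 at index 1 -> [0, 10, 11, 19, 15]
Partition 2: pivot=15 at index 3 -> [0, 10, 11, 15, 19]


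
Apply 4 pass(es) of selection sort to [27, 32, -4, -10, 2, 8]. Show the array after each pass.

Pass 1: Select minimum -10 at index 3, swap -> [-10, 32, -4, 27, 2, 8]
Pass 2: Select minimum -4 at index 2, swap -> [-10, -4, 32, 27, 2, 8]
Pass 3: Select minimum 2 at index 4, swap -> [-10, -4, 2, 27, 32, 8]
Pass 4: Select minimum 8 at index 5, swap -> [-10, -4, 2, 8, 32, 27]


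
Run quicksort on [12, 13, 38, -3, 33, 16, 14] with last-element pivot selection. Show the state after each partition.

Partition 1: pivot=14 at index 3 -> [12, 13, -3, 14, 33, 16, 38]
Partition 2: pivot=-3 at index 0 -> [-3, 13, 12, 14, 33, 16, 38]
Partition 3: pivot=12 at index 1 -> [-3, 12, 13, 14, 33, 16, 38]
Partition 4: pivot=38 at index 6 -> [-3, 12, 13, 14, 33, 16, 38]
Partition 5: pivot=16 at index 4 -> [-3, 12, 13, 14, 16, 33, 38]


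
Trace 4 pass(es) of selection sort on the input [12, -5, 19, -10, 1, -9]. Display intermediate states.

Pass 1: Select minimum -10 at index 3, swap -> [-10, -5, 19, 12, 1, -9]
Pass 2: Select minimum -9 at index 5, swap -> [-10, -9, 19, 12, 1, -5]
Pass 3: Select minimum -5 at index 5, swap -> [-10, -9, -5, 12, 1, 19]
Pass 4: Select minimum 1 at index 4, swap -> [-10, -9, -5, 1, 12, 19]


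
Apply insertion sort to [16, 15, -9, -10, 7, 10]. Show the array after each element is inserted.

First element 16 is already 'sorted'
Insert 15: shifted 1 elements -> [15, 16, -9, -10, 7, 10]
Insert -9: shifted 2 elements -> [-9, 15, 16, -10, 7, 10]
Insert -10: shifted 3 elements -> [-10, -9, 15, 16, 7, 10]
Insert 7: shifted 2 elements -> [-10, -9, 7, 15, 16, 10]
Insert 10: shifted 2 elements -> [-10, -9, 7, 10, 15, 16]


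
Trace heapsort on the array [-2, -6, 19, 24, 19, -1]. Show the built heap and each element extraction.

Build heap: [24, 19, 19, -6, -2, -1]
Extract 24: [19, -1, 19, -6, -2, 24]
Extract 19: [19, -1, -2, -6, 19, 24]
Extract 19: [-1, -6, -2, 19, 19, 24]
Extract -1: [-2, -6, -1, 19, 19, 24]
Extract -2: [-6, -2, -1, 19, 19, 24]


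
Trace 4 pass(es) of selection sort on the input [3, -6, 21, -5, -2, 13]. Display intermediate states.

Pass 1: Select minimum -6 at index 1, swap -> [-6, 3, 21, -5, -2, 13]
Pass 2: Select minimum -5 at index 3, swap -> [-6, -5, 21, 3, -2, 13]
Pass 3: Select minimum -2 at index 4, swap -> [-6, -5, -2, 3, 21, 13]
Pass 4: Select minimum 3 at index 3, swap -> [-6, -5, -2, 3, 21, 13]


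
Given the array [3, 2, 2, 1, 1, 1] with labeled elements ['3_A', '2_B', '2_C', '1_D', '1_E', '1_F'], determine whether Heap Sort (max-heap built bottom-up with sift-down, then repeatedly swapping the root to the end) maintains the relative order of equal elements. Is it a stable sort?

Trace Heap Sort on the labeled array (the key is the number; the letter only tracks identity):
  Build max-heap: [3_A, 2_B, 2_C, 1_D, 1_E, 1_F]
  Swap root 3_A to index 5, re-heapify first 5 -> [2_B, 1_F, 2_C, 1_D, 1_E, 3_A]
  Swap root 2_B to index 4, re-heapify first 4 -> [2_C, 1_F, 1_E, 1_D, 2_B, 3_A]
  Swap root 2_C to index 3, re-heapify first 3 -> [1_D, 1_F, 1_E, 2_C, 2_B, 3_A]
  Swap root 1_D to index 2, re-heapify first 2 -> [1_E, 1_F, 1_D, 2_C, 2_B, 3_A]
  Swap root 1_E to index 1, re-heapify first 1 -> [1_F, 1_E, 1_D, 2_C, 2_B, 3_A]
Final order: [1_F, 1_E, 1_D, 2_C, 2_B, 3_A]
Equal keys:
  value 1: originally 1_D, 1_E, 1_F; after sorting 1_F, 1_E, 1_D -> order changed
  value 2: originally 2_B, 2_C; after sorting 2_C, 2_B -> order changed
Equal keys were reordered, so Heap Sort is not stable: heap construction and root-to-end swaps move elements without regard to the original order of equal keys. (One such input is enough; an unstable sort may happen to preserve order on other inputs, but it gives no guarantee.)
Answer: Not stable


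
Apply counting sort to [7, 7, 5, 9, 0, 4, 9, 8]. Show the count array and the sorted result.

Count array: [1, 0, 0, 0, 1, 1, 0, 2, 1, 2]
(count[i] = number of elements equal to i)
Cumulative count: [1, 1, 1, 1, 2, 3, 3, 5, 6, 8]
Sorted: [0, 4, 5, 7, 7, 8, 9, 9]


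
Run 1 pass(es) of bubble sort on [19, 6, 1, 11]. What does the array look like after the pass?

After pass 1: [6, 1, 11, 19] (3 swaps)
Total swaps: 3


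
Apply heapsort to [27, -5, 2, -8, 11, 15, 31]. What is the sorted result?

Build heap: [31, 11, 27, -8, -5, 15, 2]
Extract 31: [27, 11, 15, -8, -5, 2, 31]
Extract 27: [15, 11, 2, -8, -5, 27, 31]
Extract 15: [11, -5, 2, -8, 15, 27, 31]
Extract 11: [2, -5, -8, 11, 15, 27, 31]
Extract 2: [-5, -8, 2, 11, 15, 27, 31]
Extract -5: [-8, -5, 2, 11, 15, 27, 31]


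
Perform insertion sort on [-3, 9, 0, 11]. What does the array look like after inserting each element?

First element -3 is already 'sorted'
Insert 9: shifted 0 elements -> [-3, 9, 0, 11]
Insert 0: shifted 1 elements -> [-3, 0, 9, 11]
Insert 11: shifted 0 elements -> [-3, 0, 9, 11]


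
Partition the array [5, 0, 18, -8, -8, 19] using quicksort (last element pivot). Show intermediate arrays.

Partition 1: pivot=19 at index 5 -> [5, 0, 18, -8, -8, 19]
Partition 2: pivot=-8 at index 1 -> [-8, -8, 18, 5, 0, 19]
Partition 3: pivot=0 at index 2 -> [-8, -8, 0, 5, 18, 19]
Partition 4: pivot=18 at index 4 -> [-8, -8, 0, 5, 18, 19]


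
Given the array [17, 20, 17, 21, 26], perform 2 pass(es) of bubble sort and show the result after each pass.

After pass 1: [17, 17, 20, 21, 26] (1 swaps)
After pass 2: [17, 17, 20, 21, 26] (0 swaps)
Total swaps: 1


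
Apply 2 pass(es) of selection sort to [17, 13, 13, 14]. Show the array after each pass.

Pass 1: Select minimum 13 at index 1, swap -> [13, 17, 13, 14]
Pass 2: Select minimum 13 at index 2, swap -> [13, 13, 17, 14]


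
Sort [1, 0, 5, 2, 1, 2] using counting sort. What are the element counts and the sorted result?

Count array: [1, 2, 2, 0, 0, 1]
(count[i] = number of elements equal to i)
Cumulative count: [1, 3, 5, 5, 5, 6]
Sorted: [0, 1, 1, 2, 2, 5]


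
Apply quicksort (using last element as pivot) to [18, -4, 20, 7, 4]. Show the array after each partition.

Partition 1: pivot=4 at index 1 -> [-4, 4, 20, 7, 18]
Partition 2: pivot=18 at index 3 -> [-4, 4, 7, 18, 20]


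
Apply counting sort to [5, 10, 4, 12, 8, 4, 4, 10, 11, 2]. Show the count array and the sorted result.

Count array: [0, 0, 1, 0, 3, 1, 0, 0, 1, 0, 2, 1, 1]
(count[i] = number of elements equal to i)
Cumulative count: [0, 0, 1, 1, 4, 5, 5, 5, 6, 6, 8, 9, 10]
Sorted: [2, 4, 4, 4, 5, 8, 10, 10, 11, 12]


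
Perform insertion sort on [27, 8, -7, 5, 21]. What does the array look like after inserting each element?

First element 27 is already 'sorted'
Insert 8: shifted 1 elements -> [8, 27, -7, 5, 21]
Insert -7: shifted 2 elements -> [-7, 8, 27, 5, 21]
Insert 5: shifted 2 elements -> [-7, 5, 8, 27, 21]
Insert 21: shifted 1 elements -> [-7, 5, 8, 21, 27]


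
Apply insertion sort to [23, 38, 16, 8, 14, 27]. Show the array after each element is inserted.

First element 23 is already 'sorted'
Insert 38: shifted 0 elements -> [23, 38, 16, 8, 14, 27]
Insert 16: shifted 2 elements -> [16, 23, 38, 8, 14, 27]
Insert 8: shifted 3 elements -> [8, 16, 23, 38, 14, 27]
Insert 14: shifted 3 elements -> [8, 14, 16, 23, 38, 27]
Insert 27: shifted 1 elements -> [8, 14, 16, 23, 27, 38]


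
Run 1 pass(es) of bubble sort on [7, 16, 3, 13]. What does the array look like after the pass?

After pass 1: [7, 3, 13, 16] (2 swaps)
Total swaps: 2


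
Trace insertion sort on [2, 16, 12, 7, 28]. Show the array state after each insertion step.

First element 2 is already 'sorted'
Insert 16: shifted 0 elements -> [2, 16, 12, 7, 28]
Insert 12: shifted 1 elements -> [2, 12, 16, 7, 28]
Insert 7: shifted 2 elements -> [2, 7, 12, 16, 28]
Insert 28: shifted 0 elements -> [2, 7, 12, 16, 28]


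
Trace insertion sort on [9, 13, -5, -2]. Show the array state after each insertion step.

First element 9 is already 'sorted'
Insert 13: shifted 0 elements -> [9, 13, -5, -2]
Insert -5: shifted 2 elements -> [-5, 9, 13, -2]
Insert -2: shifted 2 elements -> [-5, -2, 9, 13]


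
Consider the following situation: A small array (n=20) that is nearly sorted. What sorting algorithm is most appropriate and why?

Best choice: Insertion sort
Reason: Insertion sort is O(n) for nearly sorted arrays and has low overhead


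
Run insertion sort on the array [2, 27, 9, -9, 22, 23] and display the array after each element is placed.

First element 2 is already 'sorted'
Insert 27: shifted 0 elements -> [2, 27, 9, -9, 22, 23]
Insert 9: shifted 1 elements -> [2, 9, 27, -9, 22, 23]
Insert -9: shifted 3 elements -> [-9, 2, 9, 27, 22, 23]
Insert 22: shifted 1 elements -> [-9, 2, 9, 22, 27, 23]
Insert 23: shifted 1 elements -> [-9, 2, 9, 22, 23, 27]


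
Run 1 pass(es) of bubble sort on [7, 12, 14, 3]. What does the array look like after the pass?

After pass 1: [7, 12, 3, 14] (1 swaps)
Total swaps: 1


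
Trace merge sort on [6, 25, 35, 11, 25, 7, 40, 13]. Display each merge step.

Divide and conquer:
  Merge [6] + [25] -> [6, 25]
  Merge [35] + [11] -> [11, 35]
  Merge [6, 25] + [11, 35] -> [6, 11, 25, 35]
  Merge [25] + [7] -> [7, 25]
  Merge [40] + [13] -> [13, 40]
  Merge [7, 25] + [13, 40] -> [7, 13, 25, 40]
  Merge [6, 11, 25, 35] + [7, 13, 25, 40] -> [6, 7, 11, 13, 25, 25, 35, 40]


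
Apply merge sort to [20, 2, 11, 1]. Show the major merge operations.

Divide and conquer:
  Merge [20] + [2] -> [2, 20]
  Merge [11] + [1] -> [1, 11]
  Merge [2, 20] + [1, 11] -> [1, 2, 11, 20]


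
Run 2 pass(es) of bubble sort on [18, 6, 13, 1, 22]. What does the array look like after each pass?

After pass 1: [6, 13, 1, 18, 22] (3 swaps)
After pass 2: [6, 1, 13, 18, 22] (1 swaps)
Total swaps: 4


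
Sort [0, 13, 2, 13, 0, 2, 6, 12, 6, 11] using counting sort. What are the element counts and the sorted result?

Count array: [2, 0, 2, 0, 0, 0, 2, 0, 0, 0, 0, 1, 1, 2]
(count[i] = number of elements equal to i)
Cumulative count: [2, 2, 4, 4, 4, 4, 6, 6, 6, 6, 6, 7, 8, 10]
Sorted: [0, 0, 2, 2, 6, 6, 11, 12, 13, 13]
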